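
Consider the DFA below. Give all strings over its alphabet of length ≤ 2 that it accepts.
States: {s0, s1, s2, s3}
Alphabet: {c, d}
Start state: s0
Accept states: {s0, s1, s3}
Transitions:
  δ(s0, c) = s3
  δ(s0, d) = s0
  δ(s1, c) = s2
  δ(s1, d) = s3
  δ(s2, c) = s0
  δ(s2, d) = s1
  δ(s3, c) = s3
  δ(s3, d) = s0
ε, c, d, cc, cd, dc, dd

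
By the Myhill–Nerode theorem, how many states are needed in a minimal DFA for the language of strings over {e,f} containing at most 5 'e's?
By Myhill–Nerode, count the distinguishable equivalence classes: 7 classes — having seen 0, 1, …, 5, or >5 copies of 'e'; counts 0 through 5 are accepting and >5 is dead.
7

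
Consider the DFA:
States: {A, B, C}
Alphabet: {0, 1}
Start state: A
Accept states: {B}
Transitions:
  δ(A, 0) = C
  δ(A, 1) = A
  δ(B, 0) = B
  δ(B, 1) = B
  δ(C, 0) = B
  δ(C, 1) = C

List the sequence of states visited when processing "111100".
read '1': A → A
  read '1': A → A
  read '1': A → A
  read '1': A → A
  read '0': A → C
  read '0': C → B
A -> A -> A -> A -> A -> C -> B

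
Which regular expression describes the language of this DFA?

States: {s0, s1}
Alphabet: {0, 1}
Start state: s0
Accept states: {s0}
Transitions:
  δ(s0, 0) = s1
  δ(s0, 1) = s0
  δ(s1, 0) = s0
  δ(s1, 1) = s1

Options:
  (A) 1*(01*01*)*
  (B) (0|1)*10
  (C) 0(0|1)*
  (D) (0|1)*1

Check each option against the DFA on short strings; one disagreement eliminates an option:
  (A) 1*(01*01*)*: agrees with the DFA on every string of length ≤ 6
  (B) (0|1)*10: on ε the DFA stays in s0 and accepts (s0 ∈ Accept), but the regex does not match it → eliminate
  (C) 0(0|1)*: on ε the DFA stays in s0 and accepts (s0 ∈ Accept), but the regex does not match it → eliminate
  (D) (0|1)*1: on ε the DFA stays in s0 and accepts (s0 ∈ Accept), but the regex does not match it → eliminate
Only (A) is consistent with the DFA.
(A) 1*(01*01*)*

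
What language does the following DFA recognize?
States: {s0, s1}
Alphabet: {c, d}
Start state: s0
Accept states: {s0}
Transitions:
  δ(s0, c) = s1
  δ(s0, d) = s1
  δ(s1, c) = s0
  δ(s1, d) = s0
Testing a few strings:
  'c' → reject
  'dcc' → reject
  'ccc' → reject
  'd' → reject
State roles: s0=even length so far; s1=odd length so far
All strings over {c,d} of even length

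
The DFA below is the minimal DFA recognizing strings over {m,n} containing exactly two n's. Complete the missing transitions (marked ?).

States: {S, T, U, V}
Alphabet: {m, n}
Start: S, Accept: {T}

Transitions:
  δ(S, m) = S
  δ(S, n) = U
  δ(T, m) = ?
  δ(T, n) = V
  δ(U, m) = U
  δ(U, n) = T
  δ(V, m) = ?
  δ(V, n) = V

From the language and accept set, identify what each state tracks — S: zero n's; T: two n's; U: one n; V: ≥ three n's (dead).
Each missing δ(q, a) is the state matching the new tracked value after reading a.
δ(T, m) = T; δ(V, m) = V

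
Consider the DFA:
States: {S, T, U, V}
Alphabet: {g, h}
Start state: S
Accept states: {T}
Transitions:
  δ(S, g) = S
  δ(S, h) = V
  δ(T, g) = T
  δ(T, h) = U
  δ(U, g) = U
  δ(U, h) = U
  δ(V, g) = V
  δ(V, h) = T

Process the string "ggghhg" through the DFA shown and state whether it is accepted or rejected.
Processing string "ggghhg":
  S --g--> S
  S --g--> S
  S --g--> S
  S --h--> V
  V --h--> T
  T --g--> T
Final state: T
Accept states: {T}
Yes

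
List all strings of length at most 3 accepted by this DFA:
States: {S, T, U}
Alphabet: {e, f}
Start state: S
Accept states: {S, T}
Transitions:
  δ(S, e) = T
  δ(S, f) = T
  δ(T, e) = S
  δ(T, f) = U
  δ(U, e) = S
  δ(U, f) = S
ε, e, f, ee, fe, eee, eef, efe, eff, fee, fef, ffe, fff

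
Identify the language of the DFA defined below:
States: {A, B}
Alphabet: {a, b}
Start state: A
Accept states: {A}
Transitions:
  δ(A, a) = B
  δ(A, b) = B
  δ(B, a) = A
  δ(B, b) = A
Testing a few strings:
  'bba' → reject
  'a' → reject
  'ab' → accept
  'bab' → reject
State roles: A=even length so far; B=odd length so far
All strings over {a,b} of even length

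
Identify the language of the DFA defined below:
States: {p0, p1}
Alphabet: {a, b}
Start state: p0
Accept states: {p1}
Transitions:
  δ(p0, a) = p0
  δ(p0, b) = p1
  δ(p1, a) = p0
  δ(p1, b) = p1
Testing a few strings:
  'ba' → reject
  'a' → reject
  'baa' → reject
  'bab' → accept
State roles: p0=last symbol not b; p1=last symbol is b
All strings over {a,b} ending with b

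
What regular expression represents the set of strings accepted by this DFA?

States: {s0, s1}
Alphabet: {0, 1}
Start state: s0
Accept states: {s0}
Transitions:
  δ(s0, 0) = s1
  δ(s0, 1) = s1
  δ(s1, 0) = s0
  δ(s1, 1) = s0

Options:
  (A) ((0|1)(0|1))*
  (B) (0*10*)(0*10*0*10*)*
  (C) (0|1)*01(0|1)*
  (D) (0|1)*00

Check each option against the DFA on short strings; one disagreement eliminates an option:
  (A) ((0|1)(0|1))*: agrees with the DFA on every string of length ≤ 6
  (B) (0*10*)(0*10*0*10*)*: on ε the DFA stays in s0 and accepts (s0 ∈ Accept), but the regex does not match it → eliminate
  (C) (0|1)*01(0|1)*: on ε the DFA stays in s0 and accepts (s0 ∈ Accept), but the regex does not match it → eliminate
  (D) (0|1)*00: on ε the DFA stays in s0 and accepts (s0 ∈ Accept), but the regex does not match it → eliminate
Only (A) is consistent with the DFA.
(A) ((0|1)(0|1))*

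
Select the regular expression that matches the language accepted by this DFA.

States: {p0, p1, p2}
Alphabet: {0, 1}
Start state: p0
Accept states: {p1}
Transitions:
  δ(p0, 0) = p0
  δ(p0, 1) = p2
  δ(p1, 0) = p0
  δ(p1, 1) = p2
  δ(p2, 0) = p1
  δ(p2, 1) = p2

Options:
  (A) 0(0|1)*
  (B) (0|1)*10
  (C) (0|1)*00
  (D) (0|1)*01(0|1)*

Check each option against the DFA on short strings; one disagreement eliminates an option:
  (A) 0(0|1)*: on '0' the DFA goes p0 → p0 and rejects (p0 ∉ Accept), but the regex matches it → eliminate
  (B) (0|1)*10: agrees with the DFA on every string of length ≤ 6
  (C) (0|1)*00: on '00' the DFA goes p0 → p0 → p0 and rejects (p0 ∉ Accept), but the regex matches it → eliminate
  (D) (0|1)*01(0|1)*: on '01' the DFA goes p0 → p0 → p2 and rejects (p2 ∉ Accept), but the regex matches it → eliminate
Only (B) is consistent with the DFA.
(B) (0|1)*10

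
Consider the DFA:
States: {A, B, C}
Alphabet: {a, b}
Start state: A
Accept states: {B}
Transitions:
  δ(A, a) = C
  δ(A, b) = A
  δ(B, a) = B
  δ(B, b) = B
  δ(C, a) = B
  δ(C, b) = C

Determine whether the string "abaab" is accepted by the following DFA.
Processing string "abaab":
  A --a--> C
  C --b--> C
  C --a--> B
  B --a--> B
  B --b--> B
Final state: B
Accept states: {B}
Yes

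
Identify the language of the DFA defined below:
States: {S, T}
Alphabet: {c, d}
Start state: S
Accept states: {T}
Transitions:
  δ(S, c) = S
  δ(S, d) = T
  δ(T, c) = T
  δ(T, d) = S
Testing a few strings:
  'd' → accept
  'cd' → accept
  'ccd' → accept
  'cdd' → reject
State roles: S=even number of d's so far; T=odd number of d's so far
All strings over {c,d} with an odd number of d's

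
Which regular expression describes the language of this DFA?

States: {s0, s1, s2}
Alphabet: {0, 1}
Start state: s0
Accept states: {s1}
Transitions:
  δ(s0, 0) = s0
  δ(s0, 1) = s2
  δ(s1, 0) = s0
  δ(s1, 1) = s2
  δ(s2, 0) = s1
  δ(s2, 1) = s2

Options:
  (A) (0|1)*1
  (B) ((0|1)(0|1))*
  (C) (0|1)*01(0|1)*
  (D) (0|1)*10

Check each option against the DFA on short strings; one disagreement eliminates an option:
  (A) (0|1)*1: on '1' the DFA goes s0 → s2 and rejects (s2 ∉ Accept), but the regex matches it → eliminate
  (B) ((0|1)(0|1))*: on ε the DFA stays in s0 and rejects (s0 ∉ Accept), but the regex matches it → eliminate
  (C) (0|1)*01(0|1)*: on '01' the DFA goes s0 → s0 → s2 and rejects (s2 ∉ Accept), but the regex matches it → eliminate
  (D) (0|1)*10: agrees with the DFA on every string of length ≤ 6
Only (D) is consistent with the DFA.
(D) (0|1)*10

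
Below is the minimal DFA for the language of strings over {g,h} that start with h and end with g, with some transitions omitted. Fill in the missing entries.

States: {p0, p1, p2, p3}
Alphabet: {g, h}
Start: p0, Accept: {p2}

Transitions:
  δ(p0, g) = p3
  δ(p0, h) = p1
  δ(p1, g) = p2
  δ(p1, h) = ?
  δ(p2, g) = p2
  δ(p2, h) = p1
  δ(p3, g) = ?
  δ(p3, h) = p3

From the language and accept set, identify what each state tracks — p0: no input read; p1: started with h, last symbol h; p2: started with h, last symbol g; p3: started with g (dead).
Each missing δ(q, a) is the state matching the new tracked value after reading a.
δ(p1, h) = p1; δ(p3, g) = p3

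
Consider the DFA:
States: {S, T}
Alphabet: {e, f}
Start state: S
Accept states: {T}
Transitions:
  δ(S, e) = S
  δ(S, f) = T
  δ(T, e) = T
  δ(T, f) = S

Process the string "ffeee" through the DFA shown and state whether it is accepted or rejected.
Processing string "ffeee":
  S --f--> T
  T --f--> S
  S --e--> S
  S --e--> S
  S --e--> S
Final state: S
Accept states: {T}
No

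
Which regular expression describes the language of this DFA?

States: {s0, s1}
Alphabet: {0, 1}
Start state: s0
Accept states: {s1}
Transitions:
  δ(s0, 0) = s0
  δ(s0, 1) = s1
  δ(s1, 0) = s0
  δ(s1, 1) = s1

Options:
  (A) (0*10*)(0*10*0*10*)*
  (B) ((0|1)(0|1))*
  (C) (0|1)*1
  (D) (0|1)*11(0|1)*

Check each option against the DFA on short strings; one disagreement eliminates an option:
  (A) (0*10*)(0*10*0*10*)*: on '10' the DFA goes s0 → s1 → s0 and rejects (s0 ∉ Accept), but the regex matches it → eliminate
  (B) ((0|1)(0|1))*: on ε the DFA stays in s0 and rejects (s0 ∉ Accept), but the regex matches it → eliminate
  (C) (0|1)*1: agrees with the DFA on every string of length ≤ 6
  (D) (0|1)*11(0|1)*: on '1' the DFA goes s0 → s1 and accepts (s1 ∈ Accept), but the regex does not match it → eliminate
Only (C) is consistent with the DFA.
(C) (0|1)*1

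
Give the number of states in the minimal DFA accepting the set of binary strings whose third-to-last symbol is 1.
By Myhill–Nerode, count the distinguishable equivalence classes: 2^3 = 8 classes — the DFA must remember the last 3 symbols read; every pair of distinct length-3 suffixes is distinguishable by some continuation.
8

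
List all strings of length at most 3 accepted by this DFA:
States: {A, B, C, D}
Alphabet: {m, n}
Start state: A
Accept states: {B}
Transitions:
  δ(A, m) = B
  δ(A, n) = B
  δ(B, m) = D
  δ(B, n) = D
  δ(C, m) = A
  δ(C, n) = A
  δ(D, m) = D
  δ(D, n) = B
m, n, mmn, mnn, nmn, nnn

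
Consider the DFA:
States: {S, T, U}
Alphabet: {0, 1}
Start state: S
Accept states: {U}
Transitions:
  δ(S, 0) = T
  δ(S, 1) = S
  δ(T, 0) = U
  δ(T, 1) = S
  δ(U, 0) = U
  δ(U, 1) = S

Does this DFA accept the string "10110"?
Processing string "10110":
  S --1--> S
  S --0--> T
  T --1--> S
  S --1--> S
  S --0--> T
Final state: T
Accept states: {U}
No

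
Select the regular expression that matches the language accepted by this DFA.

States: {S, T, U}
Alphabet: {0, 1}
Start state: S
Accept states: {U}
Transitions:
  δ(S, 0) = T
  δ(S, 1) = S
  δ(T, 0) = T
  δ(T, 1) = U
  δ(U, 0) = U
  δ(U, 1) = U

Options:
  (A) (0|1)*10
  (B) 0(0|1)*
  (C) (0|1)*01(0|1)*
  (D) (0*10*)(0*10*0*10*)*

Check each option against the DFA on short strings; one disagreement eliminates an option:
  (A) (0|1)*10: on '01' the DFA goes S → T → U and accepts (U ∈ Accept), but the regex does not match it → eliminate
  (B) 0(0|1)*: on '0' the DFA goes S → T and rejects (T ∉ Accept), but the regex matches it → eliminate
  (C) (0|1)*01(0|1)*: agrees with the DFA on every string of length ≤ 6
  (D) (0*10*)(0*10*0*10*)*: on '1' the DFA goes S → S and rejects (S ∉ Accept), but the regex matches it → eliminate
Only (C) is consistent with the DFA.
(C) (0|1)*01(0|1)*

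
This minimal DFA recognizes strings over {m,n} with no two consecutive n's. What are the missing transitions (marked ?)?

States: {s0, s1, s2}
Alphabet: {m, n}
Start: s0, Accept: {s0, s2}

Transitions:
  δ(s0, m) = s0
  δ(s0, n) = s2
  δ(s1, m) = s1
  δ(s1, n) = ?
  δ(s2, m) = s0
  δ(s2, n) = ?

From the language and accept set, identify what each state tracks — s0: last symbol not n (ok); s1: saw nn (dead); s2: last symbol n (ok).
Each missing δ(q, a) is the state matching the new tracked value after reading a.
δ(s1, n) = s1; δ(s2, n) = s1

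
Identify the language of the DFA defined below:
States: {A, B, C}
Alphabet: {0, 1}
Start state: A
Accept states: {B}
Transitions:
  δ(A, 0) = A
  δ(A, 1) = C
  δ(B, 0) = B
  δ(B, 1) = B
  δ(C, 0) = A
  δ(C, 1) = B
Testing a few strings:
  '1' → reject
  '000' → reject
  '111' → accept
  '10' → reject
State roles: A=no progress toward 11; B=substring 11 seen; C=one trailing 1
All binary strings containing the substring 11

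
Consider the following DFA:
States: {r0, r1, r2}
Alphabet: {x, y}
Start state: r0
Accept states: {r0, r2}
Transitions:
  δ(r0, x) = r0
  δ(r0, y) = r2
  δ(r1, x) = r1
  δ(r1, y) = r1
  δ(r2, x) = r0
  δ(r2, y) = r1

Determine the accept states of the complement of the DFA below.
Complement accept states = All states \ Original accept states
= {r0, r1, r2} \ {r0, r2}
{r1}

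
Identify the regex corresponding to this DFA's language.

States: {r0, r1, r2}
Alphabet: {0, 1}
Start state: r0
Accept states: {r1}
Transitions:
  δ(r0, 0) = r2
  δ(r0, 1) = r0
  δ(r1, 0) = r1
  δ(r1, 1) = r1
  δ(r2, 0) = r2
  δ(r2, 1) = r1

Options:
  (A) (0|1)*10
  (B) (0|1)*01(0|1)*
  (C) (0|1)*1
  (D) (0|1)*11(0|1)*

Check each option against the DFA on short strings; one disagreement eliminates an option:
  (A) (0|1)*10: on '01' the DFA goes r0 → r2 → r1 and accepts (r1 ∈ Accept), but the regex does not match it → eliminate
  (B) (0|1)*01(0|1)*: agrees with the DFA on every string of length ≤ 6
  (C) (0|1)*1: on '1' the DFA goes r0 → r0 and rejects (r0 ∉ Accept), but the regex matches it → eliminate
  (D) (0|1)*11(0|1)*: on '01' the DFA goes r0 → r2 → r1 and accepts (r1 ∈ Accept), but the regex does not match it → eliminate
Only (B) is consistent with the DFA.
(B) (0|1)*01(0|1)*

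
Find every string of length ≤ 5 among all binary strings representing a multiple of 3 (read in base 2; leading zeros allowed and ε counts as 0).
ε, 0, 00, 11, 000, 011, 110, 0000, 0011, 0110, 1001, 1100, 1111, 00000, 00011, 00110, 01001, 01100, 01111, 10010, 10101, 11000, 11011, 11110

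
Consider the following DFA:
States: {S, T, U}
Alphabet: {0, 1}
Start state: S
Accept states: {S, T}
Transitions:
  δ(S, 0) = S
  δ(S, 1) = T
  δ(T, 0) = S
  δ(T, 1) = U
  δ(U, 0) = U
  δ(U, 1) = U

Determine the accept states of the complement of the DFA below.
Complement accept states = All states \ Original accept states
= {S, T, U} \ {S, T}
{U}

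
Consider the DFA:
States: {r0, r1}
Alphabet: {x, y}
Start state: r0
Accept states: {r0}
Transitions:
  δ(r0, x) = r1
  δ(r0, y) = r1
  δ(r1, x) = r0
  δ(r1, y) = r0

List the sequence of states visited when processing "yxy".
read 'y': r0 → r1
  read 'x': r1 → r0
  read 'y': r0 → r1
r0 -> r1 -> r0 -> r1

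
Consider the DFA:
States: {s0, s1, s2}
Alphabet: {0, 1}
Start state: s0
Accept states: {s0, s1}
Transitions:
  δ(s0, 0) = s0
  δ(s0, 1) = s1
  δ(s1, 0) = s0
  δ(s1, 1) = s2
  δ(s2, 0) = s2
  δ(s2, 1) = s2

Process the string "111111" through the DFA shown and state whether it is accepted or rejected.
Processing string "111111":
  s0 --1--> s1
  s1 --1--> s2
  s2 --1--> s2
  s2 --1--> s2
  s2 --1--> s2
  s2 --1--> s2
Final state: s2
Accept states: {s0, s1}
No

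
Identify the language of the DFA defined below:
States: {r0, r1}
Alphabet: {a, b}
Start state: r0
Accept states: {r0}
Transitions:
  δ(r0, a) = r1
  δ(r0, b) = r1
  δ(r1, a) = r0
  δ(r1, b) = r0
Testing a few strings:
  'a' → reject
  'bba' → reject
  'aa' → accept
  'bbb' → reject
State roles: r0=even length so far; r1=odd length so far
All strings over {a,b} of even length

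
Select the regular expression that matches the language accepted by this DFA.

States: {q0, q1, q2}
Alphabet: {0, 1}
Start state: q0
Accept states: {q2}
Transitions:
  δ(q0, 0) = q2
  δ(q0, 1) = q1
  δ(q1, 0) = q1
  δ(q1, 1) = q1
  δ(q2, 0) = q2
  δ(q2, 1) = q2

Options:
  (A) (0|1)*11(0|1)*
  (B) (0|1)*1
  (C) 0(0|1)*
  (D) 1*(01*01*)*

Check each option against the DFA on short strings; one disagreement eliminates an option:
  (A) (0|1)*11(0|1)*: on '0' the DFA goes q0 → q2 and accepts (q2 ∈ Accept), but the regex does not match it → eliminate
  (B) (0|1)*1: on '0' the DFA goes q0 → q2 and accepts (q2 ∈ Accept), but the regex does not match it → eliminate
  (C) 0(0|1)*: agrees with the DFA on every string of length ≤ 6
  (D) 1*(01*01*)*: on ε the DFA stays in q0 and rejects (q0 ∉ Accept), but the regex matches it → eliminate
Only (C) is consistent with the DFA.
(C) 0(0|1)*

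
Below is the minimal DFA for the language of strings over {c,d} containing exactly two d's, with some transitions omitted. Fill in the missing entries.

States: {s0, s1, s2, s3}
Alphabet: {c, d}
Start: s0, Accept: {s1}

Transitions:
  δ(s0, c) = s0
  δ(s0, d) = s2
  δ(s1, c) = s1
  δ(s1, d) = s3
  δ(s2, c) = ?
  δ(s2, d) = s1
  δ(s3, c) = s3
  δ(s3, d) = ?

From the language and accept set, identify what each state tracks — s0: zero d's; s1: two d's; s2: one d; s3: ≥ three d's (dead).
Each missing δ(q, a) is the state matching the new tracked value after reading a.
δ(s2, c) = s2; δ(s3, d) = s3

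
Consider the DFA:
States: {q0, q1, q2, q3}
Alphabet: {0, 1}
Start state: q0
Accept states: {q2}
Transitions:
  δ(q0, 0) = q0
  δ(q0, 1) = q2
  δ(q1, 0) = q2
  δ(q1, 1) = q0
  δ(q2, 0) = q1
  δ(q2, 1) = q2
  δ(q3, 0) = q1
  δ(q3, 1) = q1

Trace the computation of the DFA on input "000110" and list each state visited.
read '0': q0 → q0
  read '0': q0 → q0
  read '0': q0 → q0
  read '1': q0 → q2
  read '1': q2 → q2
  read '0': q2 → q1
q0 -> q0 -> q0 -> q0 -> q2 -> q2 -> q1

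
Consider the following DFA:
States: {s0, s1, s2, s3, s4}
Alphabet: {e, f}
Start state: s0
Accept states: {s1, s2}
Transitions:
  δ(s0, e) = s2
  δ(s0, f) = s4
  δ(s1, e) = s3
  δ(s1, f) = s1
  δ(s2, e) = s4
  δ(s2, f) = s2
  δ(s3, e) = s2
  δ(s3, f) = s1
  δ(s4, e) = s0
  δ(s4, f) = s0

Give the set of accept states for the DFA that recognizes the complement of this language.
Complement accept states = All states \ Original accept states
= {s0, s1, s2, s3, s4} \ {s1, s2}
{s0, s3, s4}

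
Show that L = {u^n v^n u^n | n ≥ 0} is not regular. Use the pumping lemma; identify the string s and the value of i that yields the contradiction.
Assume L is regular with pumping length p. Idea: pumping the first u-block unbalances it against the other two.
Choose s = u^p v^p u^p ∈ L (|s| = 3p ≥ p). By the pumping lemma, s = xyz with |xy| ≤ p, |y| > 0, so y = u^k with k ≥ 1, inside the first u-block. Then xy²z = u^(p+k) v^p u^p. The first block has length p+k ≠ p, so the three block lengths are no longer equal and xy²z ∉ L.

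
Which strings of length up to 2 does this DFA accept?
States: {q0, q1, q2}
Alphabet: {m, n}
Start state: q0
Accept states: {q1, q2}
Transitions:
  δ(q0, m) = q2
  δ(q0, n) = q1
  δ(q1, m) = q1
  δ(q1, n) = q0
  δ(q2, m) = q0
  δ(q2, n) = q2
m, n, mn, nm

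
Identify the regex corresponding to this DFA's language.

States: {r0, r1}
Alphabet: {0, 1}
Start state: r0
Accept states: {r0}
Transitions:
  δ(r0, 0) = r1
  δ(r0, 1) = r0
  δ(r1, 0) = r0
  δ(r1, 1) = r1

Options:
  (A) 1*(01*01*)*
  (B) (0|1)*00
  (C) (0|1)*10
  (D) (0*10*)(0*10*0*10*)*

Check each option against the DFA on short strings; one disagreement eliminates an option:
  (A) 1*(01*01*)*: agrees with the DFA on every string of length ≤ 6
  (B) (0|1)*00: on ε the DFA stays in r0 and accepts (r0 ∈ Accept), but the regex does not match it → eliminate
  (C) (0|1)*10: on ε the DFA stays in r0 and accepts (r0 ∈ Accept), but the regex does not match it → eliminate
  (D) (0*10*)(0*10*0*10*)*: on ε the DFA stays in r0 and accepts (r0 ∈ Accept), but the regex does not match it → eliminate
Only (A) is consistent with the DFA.
(A) 1*(01*01*)*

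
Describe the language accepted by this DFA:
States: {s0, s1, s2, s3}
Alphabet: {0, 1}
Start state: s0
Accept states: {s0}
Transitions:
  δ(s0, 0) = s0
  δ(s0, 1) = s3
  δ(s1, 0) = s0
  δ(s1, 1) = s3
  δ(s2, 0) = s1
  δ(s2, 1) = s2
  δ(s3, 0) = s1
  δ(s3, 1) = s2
Testing a few strings:
  '1001' → reject
  '1' → reject
  '10' → reject
  '1101' → reject
State roles: s0=value ≡ 0 (mod 4); s1=value ≡ 2 (mod 4); s2=value ≡ 3 (mod 4); s3=value ≡ 1 (mod 4)
All binary strings representing a multiple of 4 (read in base 2; leading zeros allowed and ε counts as 0)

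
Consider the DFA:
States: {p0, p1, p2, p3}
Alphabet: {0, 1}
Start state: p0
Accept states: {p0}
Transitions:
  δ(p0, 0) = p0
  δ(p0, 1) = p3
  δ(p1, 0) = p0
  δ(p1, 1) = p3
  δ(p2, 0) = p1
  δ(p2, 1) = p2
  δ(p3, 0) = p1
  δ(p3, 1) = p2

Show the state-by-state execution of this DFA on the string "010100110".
read '0': p0 → p0
  read '1': p0 → p3
  read '0': p3 → p1
  read '1': p1 → p3
  read '0': p3 → p1
  read '0': p1 → p0
  read '1': p0 → p3
  read '1': p3 → p2
  read '0': p2 → p1
p0 -> p0 -> p3 -> p1 -> p3 -> p1 -> p0 -> p3 -> p2 -> p1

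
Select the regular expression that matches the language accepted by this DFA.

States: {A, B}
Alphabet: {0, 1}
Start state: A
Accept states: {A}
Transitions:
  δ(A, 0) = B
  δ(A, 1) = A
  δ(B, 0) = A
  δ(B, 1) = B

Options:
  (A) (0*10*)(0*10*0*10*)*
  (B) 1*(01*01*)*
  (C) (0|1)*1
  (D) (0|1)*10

Check each option against the DFA on short strings; one disagreement eliminates an option:
  (A) (0*10*)(0*10*0*10*)*: on ε the DFA stays in A and accepts (A ∈ Accept), but the regex does not match it → eliminate
  (B) 1*(01*01*)*: agrees with the DFA on every string of length ≤ 6
  (C) (0|1)*1: on ε the DFA stays in A and accepts (A ∈ Accept), but the regex does not match it → eliminate
  (D) (0|1)*10: on ε the DFA stays in A and accepts (A ∈ Accept), but the regex does not match it → eliminate
Only (B) is consistent with the DFA.
(B) 1*(01*01*)*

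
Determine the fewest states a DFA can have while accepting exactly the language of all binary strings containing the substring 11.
By Myhill–Nerode, count the distinguishable equivalence classes: three classes — no progress / one trailing 1 / 11 seen.
3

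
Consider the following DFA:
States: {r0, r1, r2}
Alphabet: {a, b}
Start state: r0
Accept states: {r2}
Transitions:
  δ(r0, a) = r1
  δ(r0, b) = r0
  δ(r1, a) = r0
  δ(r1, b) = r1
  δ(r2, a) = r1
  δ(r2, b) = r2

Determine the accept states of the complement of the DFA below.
Complement accept states = All states \ Original accept states
= {r0, r1, r2} \ {r2}
{r0, r1}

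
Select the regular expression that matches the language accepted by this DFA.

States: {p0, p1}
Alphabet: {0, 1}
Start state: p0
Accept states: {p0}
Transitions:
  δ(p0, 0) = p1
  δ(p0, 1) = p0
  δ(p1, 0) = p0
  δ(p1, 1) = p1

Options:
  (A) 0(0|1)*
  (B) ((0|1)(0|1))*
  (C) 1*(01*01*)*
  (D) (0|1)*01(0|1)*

Check each option against the DFA on short strings; one disagreement eliminates an option:
  (A) 0(0|1)*: on ε the DFA stays in p0 and accepts (p0 ∈ Accept), but the regex does not match it → eliminate
  (B) ((0|1)(0|1))*: on '1' the DFA goes p0 → p0 and accepts (p0 ∈ Accept), but the regex does not match it → eliminate
  (C) 1*(01*01*)*: agrees with the DFA on every string of length ≤ 6
  (D) (0|1)*01(0|1)*: on ε the DFA stays in p0 and accepts (p0 ∈ Accept), but the regex does not match it → eliminate
Only (C) is consistent with the DFA.
(C) 1*(01*01*)*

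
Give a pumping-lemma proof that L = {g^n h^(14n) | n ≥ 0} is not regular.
Assume L is regular with pumping length p. Idea: pumping the g-block breaks the 1:14 ratio.
Choose s = g^p h^(14p) (length 15p ≥ p). By the pumping lemma, s = xyz with |xy| ≤ p, |y| > 0, so y = g^k with k ≥ 1. Then xy²z = g^(p+k) h^(14p). For this to be in L we would need 14p = 14(p+k), i.e. 14k = 0, contradicting k ≥ 1. So xy²z ∉ L.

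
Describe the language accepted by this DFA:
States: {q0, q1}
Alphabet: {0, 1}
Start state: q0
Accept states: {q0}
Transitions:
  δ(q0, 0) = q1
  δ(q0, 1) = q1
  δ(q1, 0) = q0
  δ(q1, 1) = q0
Testing a few strings:
  '0' → reject
  '01' → accept
  '001' → reject
  '11' → accept
State roles: q0=even length so far; q1=odd length so far
All binary strings of even length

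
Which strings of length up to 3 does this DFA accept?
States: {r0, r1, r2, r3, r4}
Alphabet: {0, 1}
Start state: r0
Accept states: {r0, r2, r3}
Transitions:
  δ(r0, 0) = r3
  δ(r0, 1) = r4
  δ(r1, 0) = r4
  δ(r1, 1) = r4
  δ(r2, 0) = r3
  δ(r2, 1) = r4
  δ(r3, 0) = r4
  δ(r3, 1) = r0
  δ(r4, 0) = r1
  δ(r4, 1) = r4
ε, 0, 01, 010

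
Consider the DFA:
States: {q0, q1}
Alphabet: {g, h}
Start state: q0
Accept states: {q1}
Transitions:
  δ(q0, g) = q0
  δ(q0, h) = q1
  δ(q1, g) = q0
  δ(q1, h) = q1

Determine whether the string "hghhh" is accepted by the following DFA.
Processing string "hghhh":
  q0 --h--> q1
  q1 --g--> q0
  q0 --h--> q1
  q1 --h--> q1
  q1 --h--> q1
Final state: q1
Accept states: {q1}
Yes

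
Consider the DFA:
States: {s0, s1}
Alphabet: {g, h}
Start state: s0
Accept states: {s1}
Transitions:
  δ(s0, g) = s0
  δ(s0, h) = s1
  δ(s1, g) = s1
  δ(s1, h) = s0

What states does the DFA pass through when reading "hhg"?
read 'h': s0 → s1
  read 'h': s1 → s0
  read 'g': s0 → s0
s0 -> s1 -> s0 -> s0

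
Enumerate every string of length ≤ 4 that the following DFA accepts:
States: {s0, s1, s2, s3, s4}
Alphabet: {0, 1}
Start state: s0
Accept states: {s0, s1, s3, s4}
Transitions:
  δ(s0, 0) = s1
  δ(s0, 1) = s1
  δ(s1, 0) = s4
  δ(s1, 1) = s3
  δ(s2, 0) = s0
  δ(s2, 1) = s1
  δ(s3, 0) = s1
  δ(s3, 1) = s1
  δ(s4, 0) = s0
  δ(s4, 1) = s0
ε, 0, 1, 00, 01, 10, 11, 000, 001, 010, 011, 100, 101, 110, 111, 0000, 0001, 0010, 0011, 0100, 0101, 0110, 0111, 1000, 1001, 1010, 1011, 1100, 1101, 1110, 1111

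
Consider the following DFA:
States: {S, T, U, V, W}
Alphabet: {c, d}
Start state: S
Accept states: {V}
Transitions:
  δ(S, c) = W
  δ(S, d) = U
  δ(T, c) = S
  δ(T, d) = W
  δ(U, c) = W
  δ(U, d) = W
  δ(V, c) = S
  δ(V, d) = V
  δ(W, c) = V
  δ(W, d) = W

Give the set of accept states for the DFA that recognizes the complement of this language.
Complement accept states = All states \ Original accept states
= {S, T, U, V, W} \ {V}
{S, T, U, W}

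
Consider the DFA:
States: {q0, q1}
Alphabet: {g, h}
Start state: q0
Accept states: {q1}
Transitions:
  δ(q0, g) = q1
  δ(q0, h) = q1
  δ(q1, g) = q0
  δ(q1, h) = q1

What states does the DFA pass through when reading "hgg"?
read 'h': q0 → q1
  read 'g': q1 → q0
  read 'g': q0 → q1
q0 -> q1 -> q0 -> q1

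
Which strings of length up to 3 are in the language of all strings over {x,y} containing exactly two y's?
yy, xyy, yxy, yyx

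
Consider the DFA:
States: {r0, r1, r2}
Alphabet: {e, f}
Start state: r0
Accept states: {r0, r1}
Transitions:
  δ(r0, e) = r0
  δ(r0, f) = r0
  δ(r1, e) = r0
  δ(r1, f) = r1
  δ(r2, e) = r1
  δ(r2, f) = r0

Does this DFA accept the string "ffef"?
Processing string "ffef":
  r0 --f--> r0
  r0 --f--> r0
  r0 --e--> r0
  r0 --f--> r0
Final state: r0
Accept states: {r0, r1}
Yes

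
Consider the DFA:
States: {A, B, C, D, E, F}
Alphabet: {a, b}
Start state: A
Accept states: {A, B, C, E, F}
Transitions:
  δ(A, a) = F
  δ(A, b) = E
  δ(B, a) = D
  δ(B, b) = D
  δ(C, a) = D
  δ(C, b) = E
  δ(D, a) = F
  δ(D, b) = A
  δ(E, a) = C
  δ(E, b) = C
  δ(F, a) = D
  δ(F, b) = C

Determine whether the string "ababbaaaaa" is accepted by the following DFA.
Processing string "ababbaaaaa":
  A --a--> F
  F --b--> C
  C --a--> D
  D --b--> A
  A --b--> E
  E --a--> C
  C --a--> D
  D --a--> F
  F --a--> D
  D --a--> F
Final state: F
Accept states: {A, B, C, E, F}
Yes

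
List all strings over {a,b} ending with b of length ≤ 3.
b, ab, bb, aab, abb, bab, bbb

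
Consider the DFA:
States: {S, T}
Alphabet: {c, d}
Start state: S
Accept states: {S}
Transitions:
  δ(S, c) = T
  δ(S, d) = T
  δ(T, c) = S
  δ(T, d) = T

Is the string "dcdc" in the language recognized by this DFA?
Processing string "dcdc":
  S --d--> T
  T --c--> S
  S --d--> T
  T --c--> S
Final state: S
Accept states: {S}
Yes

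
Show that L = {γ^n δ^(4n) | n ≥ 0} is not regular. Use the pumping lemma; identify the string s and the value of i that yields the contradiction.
Assume L is regular with pumping length p. Idea: pumping the γ-block breaks the 1:4 ratio.
Choose s = γ^p δ^(4p) (length 5p ≥ p). By the pumping lemma, s = xyz with |xy| ≤ p, |y| > 0, so y = γ^k with k ≥ 1. Then xy²z = γ^(p+k) δ^(4p). For this to be in L we would need 4p = 4(p+k), i.e. 4k = 0, contradicting k ≥ 1. So xy²z ∉ L.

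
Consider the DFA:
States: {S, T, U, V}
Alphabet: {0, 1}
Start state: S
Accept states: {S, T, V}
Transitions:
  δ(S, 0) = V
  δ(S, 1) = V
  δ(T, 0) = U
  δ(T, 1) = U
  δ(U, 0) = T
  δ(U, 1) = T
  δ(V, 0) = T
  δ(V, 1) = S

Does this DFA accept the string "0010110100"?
Processing string "0010110100":
  S --0--> V
  V --0--> T
  T --1--> U
  U --0--> T
  T --1--> U
  U --1--> T
  T --0--> U
  U --1--> T
  T --0--> U
  U --0--> T
Final state: T
Accept states: {S, T, V}
Yes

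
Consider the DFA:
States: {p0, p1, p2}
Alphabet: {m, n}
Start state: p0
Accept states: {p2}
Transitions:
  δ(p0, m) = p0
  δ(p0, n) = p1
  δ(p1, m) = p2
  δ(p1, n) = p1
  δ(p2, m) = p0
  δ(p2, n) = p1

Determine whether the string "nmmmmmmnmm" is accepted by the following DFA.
Processing string "nmmmmmmnmm":
  p0 --n--> p1
  p1 --m--> p2
  p2 --m--> p0
  p0 --m--> p0
  p0 --m--> p0
  p0 --m--> p0
  p0 --m--> p0
  p0 --n--> p1
  p1 --m--> p2
  p2 --m--> p0
Final state: p0
Accept states: {p2}
No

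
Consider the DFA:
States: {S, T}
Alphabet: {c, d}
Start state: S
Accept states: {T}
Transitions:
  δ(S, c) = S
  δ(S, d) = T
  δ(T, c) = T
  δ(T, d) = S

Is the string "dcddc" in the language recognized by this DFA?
Processing string "dcddc":
  S --d--> T
  T --c--> T
  T --d--> S
  S --d--> T
  T --c--> T
Final state: T
Accept states: {T}
Yes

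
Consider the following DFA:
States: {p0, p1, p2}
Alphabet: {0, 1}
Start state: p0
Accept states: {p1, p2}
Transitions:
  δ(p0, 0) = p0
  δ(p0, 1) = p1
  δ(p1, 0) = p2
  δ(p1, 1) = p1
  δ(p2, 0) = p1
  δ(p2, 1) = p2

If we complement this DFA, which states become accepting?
Complement accept states = All states \ Original accept states
= {p0, p1, p2} \ {p1, p2}
{p0}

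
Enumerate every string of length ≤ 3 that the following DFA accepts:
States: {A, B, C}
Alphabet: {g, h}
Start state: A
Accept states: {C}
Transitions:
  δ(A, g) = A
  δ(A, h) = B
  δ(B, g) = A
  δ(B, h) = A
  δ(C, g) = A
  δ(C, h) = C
None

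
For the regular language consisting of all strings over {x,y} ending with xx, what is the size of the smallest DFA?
By Myhill–Nerode, count the distinguishable equivalence classes: 3 classes — one per longest suffix of the input that is a prefix of 'xx' (lengths 0 through 2); only the length-2 class is accepting.
3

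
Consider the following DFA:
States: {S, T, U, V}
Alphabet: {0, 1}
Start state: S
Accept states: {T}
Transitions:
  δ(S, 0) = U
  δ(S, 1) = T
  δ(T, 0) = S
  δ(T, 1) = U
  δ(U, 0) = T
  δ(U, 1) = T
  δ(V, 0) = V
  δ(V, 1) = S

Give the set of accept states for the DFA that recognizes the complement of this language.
Complement accept states = All states \ Original accept states
= {S, T, U, V} \ {T}
{S, U, V}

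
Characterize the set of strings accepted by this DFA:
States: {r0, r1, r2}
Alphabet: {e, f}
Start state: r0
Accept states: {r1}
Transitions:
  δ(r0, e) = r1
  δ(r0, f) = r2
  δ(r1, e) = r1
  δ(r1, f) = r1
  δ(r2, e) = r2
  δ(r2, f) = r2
Testing a few strings:
  'ff' → reject
  'e' → accept
  'fef' → reject
  'fee' → reject
State roles: r0=no input read; r1=started with e; r2=started with f (dead)
All strings over {e,f} starting with e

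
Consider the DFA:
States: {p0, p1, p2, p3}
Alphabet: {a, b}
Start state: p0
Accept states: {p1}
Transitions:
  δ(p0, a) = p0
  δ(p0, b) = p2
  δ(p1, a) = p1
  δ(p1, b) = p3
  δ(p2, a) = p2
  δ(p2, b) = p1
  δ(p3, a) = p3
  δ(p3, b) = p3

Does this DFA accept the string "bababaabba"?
Processing string "bababaabba":
  p0 --b--> p2
  p2 --a--> p2
  p2 --b--> p1
  p1 --a--> p1
  p1 --b--> p3
  p3 --a--> p3
  p3 --a--> p3
  p3 --b--> p3
  p3 --b--> p3
  p3 --a--> p3
Final state: p3
Accept states: {p1}
No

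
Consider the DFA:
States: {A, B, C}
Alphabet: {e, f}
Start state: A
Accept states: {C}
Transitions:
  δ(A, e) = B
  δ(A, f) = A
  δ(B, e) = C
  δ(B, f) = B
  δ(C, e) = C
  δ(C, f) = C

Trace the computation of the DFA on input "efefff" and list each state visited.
read 'e': A → B
  read 'f': B → B
  read 'e': B → C
  read 'f': C → C
  read 'f': C → C
  read 'f': C → C
A -> B -> B -> C -> C -> C -> C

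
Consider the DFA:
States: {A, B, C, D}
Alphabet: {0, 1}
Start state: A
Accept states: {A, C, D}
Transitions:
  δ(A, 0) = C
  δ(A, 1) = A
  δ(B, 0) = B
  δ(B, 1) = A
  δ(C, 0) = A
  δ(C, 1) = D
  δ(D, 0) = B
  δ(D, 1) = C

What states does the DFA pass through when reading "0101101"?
read '0': A → C
  read '1': C → D
  read '0': D → B
  read '1': B → A
  read '1': A → A
  read '0': A → C
  read '1': C → D
A -> C -> D -> B -> A -> A -> C -> D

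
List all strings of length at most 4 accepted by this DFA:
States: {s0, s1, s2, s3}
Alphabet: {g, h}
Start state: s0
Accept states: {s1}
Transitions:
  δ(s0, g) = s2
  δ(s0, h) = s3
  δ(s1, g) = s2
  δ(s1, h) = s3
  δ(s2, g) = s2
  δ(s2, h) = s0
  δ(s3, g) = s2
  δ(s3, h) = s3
None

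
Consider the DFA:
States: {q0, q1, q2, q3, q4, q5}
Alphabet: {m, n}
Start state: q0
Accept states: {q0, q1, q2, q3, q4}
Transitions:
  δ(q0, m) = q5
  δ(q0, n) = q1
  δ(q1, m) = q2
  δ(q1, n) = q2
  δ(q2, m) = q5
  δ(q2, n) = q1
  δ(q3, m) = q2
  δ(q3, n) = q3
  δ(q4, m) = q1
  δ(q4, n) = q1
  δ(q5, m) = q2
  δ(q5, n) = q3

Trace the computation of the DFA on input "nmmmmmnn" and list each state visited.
read 'n': q0 → q1
  read 'm': q1 → q2
  read 'm': q2 → q5
  read 'm': q5 → q2
  read 'm': q2 → q5
  read 'm': q5 → q2
  read 'n': q2 → q1
  read 'n': q1 → q2
q0 -> q1 -> q2 -> q5 -> q2 -> q5 -> q2 -> q1 -> q2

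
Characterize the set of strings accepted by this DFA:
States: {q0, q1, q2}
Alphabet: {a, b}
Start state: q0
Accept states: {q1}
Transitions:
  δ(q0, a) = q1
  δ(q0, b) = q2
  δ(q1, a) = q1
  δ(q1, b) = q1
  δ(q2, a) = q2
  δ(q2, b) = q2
Testing a few strings:
  'ba' → reject
  'aaa' → accept
  'a' → accept
  'abb' → accept
State roles: q0=no input read; q1=started with a; q2=started with b (dead)
All strings over {a,b} starting with a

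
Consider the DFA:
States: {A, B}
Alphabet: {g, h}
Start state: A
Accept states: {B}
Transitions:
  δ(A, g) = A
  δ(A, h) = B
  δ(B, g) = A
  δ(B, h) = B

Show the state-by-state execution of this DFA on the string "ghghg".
read 'g': A → A
  read 'h': A → B
  read 'g': B → A
  read 'h': A → B
  read 'g': B → A
A -> A -> B -> A -> B -> A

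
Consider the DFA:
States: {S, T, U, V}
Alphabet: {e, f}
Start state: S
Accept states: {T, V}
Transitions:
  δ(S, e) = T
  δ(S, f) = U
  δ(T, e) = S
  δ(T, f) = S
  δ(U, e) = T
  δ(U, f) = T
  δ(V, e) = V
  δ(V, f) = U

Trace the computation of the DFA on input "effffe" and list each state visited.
read 'e': S → T
  read 'f': T → S
  read 'f': S → U
  read 'f': U → T
  read 'f': T → S
  read 'e': S → T
S -> T -> S -> U -> T -> S -> T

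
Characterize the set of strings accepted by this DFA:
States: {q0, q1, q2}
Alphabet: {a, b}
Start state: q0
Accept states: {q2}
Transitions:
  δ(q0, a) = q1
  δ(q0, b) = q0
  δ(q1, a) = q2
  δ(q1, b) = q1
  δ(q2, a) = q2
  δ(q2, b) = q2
Testing a few strings:
  'ba' → reject
  'baba' → accept
  'bbba' → reject
  'bbab' → reject
State roles: q0=zero a's seen; q1=one a seen; q2=≥ two a's seen
All strings over {a,b} containing at least two a's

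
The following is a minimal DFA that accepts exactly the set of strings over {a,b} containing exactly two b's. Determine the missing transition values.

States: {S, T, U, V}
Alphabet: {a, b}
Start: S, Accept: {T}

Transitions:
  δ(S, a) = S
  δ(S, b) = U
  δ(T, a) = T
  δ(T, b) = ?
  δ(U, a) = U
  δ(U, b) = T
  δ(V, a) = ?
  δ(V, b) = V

From the language and accept set, identify what each state tracks — S: zero b's; T: two b's; U: one b; V: ≥ three b's (dead).
Each missing δ(q, a) is the state matching the new tracked value after reading a.
δ(T, b) = V; δ(V, a) = V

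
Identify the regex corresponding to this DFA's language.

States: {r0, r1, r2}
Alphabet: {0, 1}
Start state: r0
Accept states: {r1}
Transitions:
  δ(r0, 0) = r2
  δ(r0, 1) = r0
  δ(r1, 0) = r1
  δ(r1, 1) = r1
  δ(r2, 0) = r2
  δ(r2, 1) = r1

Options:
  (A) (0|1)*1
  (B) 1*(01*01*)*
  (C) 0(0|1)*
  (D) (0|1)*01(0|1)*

Check each option against the DFA on short strings; one disagreement eliminates an option:
  (A) (0|1)*1: on '1' the DFA goes r0 → r0 and rejects (r0 ∉ Accept), but the regex matches it → eliminate
  (B) 1*(01*01*)*: on ε the DFA stays in r0 and rejects (r0 ∉ Accept), but the regex matches it → eliminate
  (C) 0(0|1)*: on '0' the DFA goes r0 → r2 and rejects (r2 ∉ Accept), but the regex matches it → eliminate
  (D) (0|1)*01(0|1)*: agrees with the DFA on every string of length ≤ 6
Only (D) is consistent with the DFA.
(D) (0|1)*01(0|1)*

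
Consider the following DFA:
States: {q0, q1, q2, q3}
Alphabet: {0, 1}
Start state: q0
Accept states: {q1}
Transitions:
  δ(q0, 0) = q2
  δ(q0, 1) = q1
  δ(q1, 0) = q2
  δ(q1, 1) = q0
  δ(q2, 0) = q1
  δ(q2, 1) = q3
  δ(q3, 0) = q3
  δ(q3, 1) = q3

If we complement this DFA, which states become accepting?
Complement accept states = All states \ Original accept states
= {q0, q1, q2, q3} \ {q1}
{q0, q2, q3}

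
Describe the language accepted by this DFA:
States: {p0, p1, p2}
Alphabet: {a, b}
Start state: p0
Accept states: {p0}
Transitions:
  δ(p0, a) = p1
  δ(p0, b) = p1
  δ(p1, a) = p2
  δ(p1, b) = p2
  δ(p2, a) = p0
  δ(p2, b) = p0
Testing a few strings:
  'bb' → reject
  'aab' → accept
  'aaa' → accept
  'b' → reject
State roles: p0=length ≡ 0 (mod 3); p1=length ≡ 1 (mod 3); p2=length ≡ 2 (mod 3)
All strings over {a,b} whose length is a multiple of 3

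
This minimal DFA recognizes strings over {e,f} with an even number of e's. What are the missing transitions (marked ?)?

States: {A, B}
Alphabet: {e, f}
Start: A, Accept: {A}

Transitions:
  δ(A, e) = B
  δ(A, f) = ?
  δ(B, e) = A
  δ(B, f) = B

From the language and accept set, identify what each state tracks — A: even number of e's so far; B: odd number of e's so far.
Each missing δ(q, a) is the state matching the new tracked value after reading a.
δ(A, f) = A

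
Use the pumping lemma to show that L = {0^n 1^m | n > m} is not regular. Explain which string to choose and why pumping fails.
Assume L is regular with pumping length p. Idea: pumping down the 0-block drops the 0-count to at most the 1-count.
Choose s = 0^(p+1) 1^p ∈ L (|s| = 2p+1 ≥ p). By the pumping lemma, s = xyz with |xy| ≤ p, |y| > 0, so y = 0^k with k ≥ 1. Take i = 0: xz = 0^(p+1−k) 1^p. Since k ≥ 1, p+1−k ≤ p, so the number of 0's is no longer strictly greater than the number of 1's, hence xz ∉ L.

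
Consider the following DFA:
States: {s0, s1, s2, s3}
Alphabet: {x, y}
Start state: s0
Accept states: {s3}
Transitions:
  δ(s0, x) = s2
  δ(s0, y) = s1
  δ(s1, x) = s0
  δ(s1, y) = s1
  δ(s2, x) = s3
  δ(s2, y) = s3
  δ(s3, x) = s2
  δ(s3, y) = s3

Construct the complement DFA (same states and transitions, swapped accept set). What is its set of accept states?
Complement accept states = All states \ Original accept states
= {s0, s1, s2, s3} \ {s3}
{s0, s1, s2}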